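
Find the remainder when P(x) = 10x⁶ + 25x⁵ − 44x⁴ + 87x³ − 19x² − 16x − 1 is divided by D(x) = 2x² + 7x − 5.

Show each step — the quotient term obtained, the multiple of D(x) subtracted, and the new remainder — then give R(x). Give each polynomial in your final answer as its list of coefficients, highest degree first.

Step 1: lead(10x⁶ + 25x⁵ − 44x⁴ + 87x³ − 19x² − 16x − 1) ÷ lead(D) = 10x⁶ ÷ 2x² = 5x⁴. Subtract (5x⁴)·D = 10x⁶ + 35x⁵ − 25x⁴. Remainder: −10x⁵ − 19x⁴ + 87x³ − 19x² − 16x − 1.
Step 2: lead(−10x⁵ − 19x⁴ + 87x³ − 19x² − 16x − 1) ÷ lead(D) = −10x⁵ ÷ 2x² = −5x³. Subtract (−5x³)·D = −10x⁵ − 35x⁴ + 25x³. Remainder: 16x⁴ + 62x³ − 19x² − 16x − 1.
Step 3: lead(16x⁴ + 62x³ − 19x² − 16x − 1) ÷ lead(D) = 16x⁴ ÷ 2x² = 8x². Subtract (8x²)·D = 16x⁴ + 56x³ − 40x². Remainder: 6x³ + 21x² − 16x − 1.
Step 4: lead(6x³ + 21x² − 16x − 1) ÷ lead(D) = 6x³ ÷ 2x² = 3x. Subtract (3x)·D = 6x³ + 21x² − 15x. Remainder: −x − 1.

R = [-1, -1]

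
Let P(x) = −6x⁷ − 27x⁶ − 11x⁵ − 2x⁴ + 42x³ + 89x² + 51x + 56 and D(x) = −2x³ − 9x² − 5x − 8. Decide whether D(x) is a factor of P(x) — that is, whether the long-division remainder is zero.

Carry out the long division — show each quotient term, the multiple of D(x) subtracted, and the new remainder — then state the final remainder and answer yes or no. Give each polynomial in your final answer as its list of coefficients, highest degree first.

R = [0], so D(x) is a factor of P(x). yes

Step 1: lead(−6x⁷ − 27x⁶ − 11x⁵ − 2x⁴ + 42x³ + 89x² + 51x + 56) ÷ lead(D) = −6x⁷ ÷ −2x³ = 3x⁴. Subtract (3x⁴)·D = −6x⁷ − 27x⁶ − 15x⁵ − 24x⁴. Remainder: 4x⁵ + 22x⁴ + 42x³ + 89x² + 51x + 56.
Step 2: lead(4x⁵ + 22x⁴ + 42x³ + 89x² + 51x + 56) ÷ lead(D) = 4x⁵ ÷ −2x³ = −2x². Subtract (−2x²)·D = 4x⁵ + 18x⁴ + 10x³ + 16x². Remainder: 4x⁴ + 32x³ + 73x² + 51x + 56.
Step 3: lead(4x⁴ + 32x³ + 73x² + 51x + 56) ÷ lead(D) = 4x⁴ ÷ −2x³ = −2x. Subtract (−2x)·D = 4x⁴ + 18x³ + 10x² + 16x. Remainder: 14x³ + 63x² + 35x + 56.
Step 4: lead(14x³ + 63x² + 35x + 56) ÷ lead(D) = 14x³ ÷ −2x³ = −7. Subtract (−7)·D = 14x³ + 63x² + 35x + 56. Remainder: 0.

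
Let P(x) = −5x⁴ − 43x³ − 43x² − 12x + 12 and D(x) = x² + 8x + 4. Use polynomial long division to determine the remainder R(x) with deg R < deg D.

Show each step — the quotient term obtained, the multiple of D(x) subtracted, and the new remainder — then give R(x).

Step 1: lead(−5x⁴ − 43x³ − 43x² − 12x + 12) ÷ lead(D) = −5x⁴ ÷ x² = −5x². Subtract (−5x²)·D = −5x⁴ − 40x³ − 20x². Remainder: −3x³ − 23x² − 12x + 12.
Step 2: lead(−3x³ − 23x² − 12x + 12) ÷ lead(D) = −3x³ ÷ x² = −3x. Subtract (−3x)·D = −3x³ − 24x² − 12x. Remainder: x² + 12.
Step 3: lead(x² + 12) ÷ lead(D) = x² ÷ x² = 1. Subtract (1)·D = x² + 8x + 4. Remainder: −8x + 8.

R(x) = −8x + 8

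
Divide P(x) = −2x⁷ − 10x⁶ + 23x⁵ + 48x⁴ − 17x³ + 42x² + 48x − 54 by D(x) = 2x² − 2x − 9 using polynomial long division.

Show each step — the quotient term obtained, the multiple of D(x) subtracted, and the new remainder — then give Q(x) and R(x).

Q(x) = −x⁵ − 6x⁴ + x³ − 2x² − 6x + 6; R(x) = 6x

Step 1: lead(−2x⁷ − 10x⁶ + 23x⁵ + 48x⁴ − 17x³ + 42x² + 48x − 54) ÷ lead(D) = −2x⁷ ÷ 2x² = −x⁵. Subtract (−x⁵)·D = −2x⁷ + 2x⁶ + 9x⁵. Remainder: −12x⁶ + 14x⁵ + 48x⁴ − 17x³ + 42x² + 48x − 54.
Step 2: lead(−12x⁶ + 14x⁵ + 48x⁴ − 17x³ + 42x² + 48x − 54) ÷ lead(D) = −12x⁶ ÷ 2x² = −6x⁴. Subtract (−6x⁴)·D = −12x⁶ + 12x⁵ + 54x⁴. Remainder: 2x⁵ − 6x⁴ − 17x³ + 42x² + 48x − 54.
Step 3: lead(2x⁵ − 6x⁴ − 17x³ + 42x² + 48x − 54) ÷ lead(D) = 2x⁵ ÷ 2x² = x³. Subtract (x³)·D = 2x⁵ − 2x⁴ − 9x³. Remainder: −4x⁴ − 8x³ + 42x² + 48x − 54.
Step 4: lead(−4x⁴ − 8x³ + 42x² + 48x − 54) ÷ lead(D) = −4x⁴ ÷ 2x² = −2x². Subtract (−2x²)·D = −4x⁴ + 4x³ + 18x². Remainder: −12x³ + 24x² + 48x − 54.
Step 5: lead(−12x³ + 24x² + 48x − 54) ÷ lead(D) = −12x³ ÷ 2x² = −6x. Subtract (−6x)·D = −12x³ + 12x² + 54x. Remainder: 12x² − 6x − 54.
Step 6: lead(12x² − 6x − 54) ÷ lead(D) = 12x² ÷ 2x² = 6. Subtract (6)·D = 12x² − 12x − 54. Remainder: 6x.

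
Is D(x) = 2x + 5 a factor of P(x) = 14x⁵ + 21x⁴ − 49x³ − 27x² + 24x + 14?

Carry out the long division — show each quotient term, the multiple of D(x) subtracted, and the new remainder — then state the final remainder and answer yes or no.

R(x) = 4, so D(x) is not a factor of P(x). no

Step 1: lead(14x⁵ + 21x⁴ − 49x³ − 27x² + 24x + 14) ÷ lead(D) = 14x⁵ ÷ 2x = 7x⁴. Subtract (7x⁴)·D = 14x⁵ + 35x⁴. Remainder: −14x⁴ − 49x³ − 27x² + 24x + 14.
Step 2: lead(−14x⁴ − 49x³ − 27x² + 24x + 14) ÷ lead(D) = −14x⁴ ÷ 2x = −7x³. Subtract (−7x³)·D = −14x⁴ − 35x³. Remainder: −14x³ − 27x² + 24x + 14.
Step 3: lead(−14x³ − 27x² + 24x + 14) ÷ lead(D) = −14x³ ÷ 2x = −7x². Subtract (−7x²)·D = −14x³ − 35x². Remainder: 8x² + 24x + 14.
Step 4: lead(8x² + 24x + 14) ÷ lead(D) = 8x² ÷ 2x = 4x. Subtract (4x)·D = 8x² + 20x. Remainder: 4x + 14.
Step 5: lead(4x + 14) ÷ lead(D) = 4x ÷ 2x = 2. Subtract (2)·D = 4x + 10. Remainder: 4.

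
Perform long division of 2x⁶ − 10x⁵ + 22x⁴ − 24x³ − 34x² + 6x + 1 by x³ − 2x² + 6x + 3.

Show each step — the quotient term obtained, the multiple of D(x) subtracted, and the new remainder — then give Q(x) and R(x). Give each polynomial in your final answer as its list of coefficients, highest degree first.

Q = [2, -6, -2, 2]; R = [-5]

Step 1: lead(2x⁶ − 10x⁵ + 22x⁴ − 24x³ − 34x² + 6x + 1) ÷ lead(D) = 2x⁶ ÷ x³ = 2x³. Subtract (2x³)·D = 2x⁶ − 4x⁵ + 12x⁴ + 6x³. Remainder: −6x⁵ + 10x⁴ − 30x³ − 34x² + 6x + 1.
Step 2: lead(−6x⁵ + 10x⁴ − 30x³ − 34x² + 6x + 1) ÷ lead(D) = −6x⁵ ÷ x³ = −6x². Subtract (−6x²)·D = −6x⁵ + 12x⁴ − 36x³ − 18x². Remainder: −2x⁴ + 6x³ − 16x² + 6x + 1.
Step 3: lead(−2x⁴ + 6x³ − 16x² + 6x + 1) ÷ lead(D) = −2x⁴ ÷ x³ = −2x. Subtract (−2x)·D = −2x⁴ + 4x³ − 12x² − 6x. Remainder: 2x³ − 4x² + 12x + 1.
Step 4: lead(2x³ − 4x² + 12x + 1) ÷ lead(D) = 2x³ ÷ x³ = 2. Subtract (2)·D = 2x³ − 4x² + 12x + 6. Remainder: −5.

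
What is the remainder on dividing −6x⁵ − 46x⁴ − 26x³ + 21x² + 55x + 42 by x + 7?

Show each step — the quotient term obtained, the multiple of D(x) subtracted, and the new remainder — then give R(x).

R(x) = 0

Step 1: lead(−6x⁵ − 46x⁴ − 26x³ + 21x² + 55x + 42) ÷ lead(D) = −6x⁵ ÷ x = −6x⁴. Subtract (−6x⁴)·D = −6x⁵ − 42x⁴. Remainder: −4x⁴ − 26x³ + 21x² + 55x + 42.
Step 2: lead(−4x⁴ − 26x³ + 21x² + 55x + 42) ÷ lead(D) = −4x⁴ ÷ x = −4x³. Subtract (−4x³)·D = −4x⁴ − 28x³. Remainder: 2x³ + 21x² + 55x + 42.
Step 3: lead(2x³ + 21x² + 55x + 42) ÷ lead(D) = 2x³ ÷ x = 2x². Subtract (2x²)·D = 2x³ + 14x². Remainder: 7x² + 55x + 42.
Step 4: lead(7x² + 55x + 42) ÷ lead(D) = 7x² ÷ x = 7x. Subtract (7x)·D = 7x² + 49x. Remainder: 6x + 42.
Step 5: lead(6x + 42) ÷ lead(D) = 6x ÷ x = 6. Subtract (6)·D = 6x + 42. Remainder: 0.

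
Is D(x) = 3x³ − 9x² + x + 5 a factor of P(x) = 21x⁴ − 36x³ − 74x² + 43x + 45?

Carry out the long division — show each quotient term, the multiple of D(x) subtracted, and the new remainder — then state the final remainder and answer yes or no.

R(x) = −x, so D(x) is not a factor of P(x). no

Step 1: lead(21x⁴ − 36x³ − 74x² + 43x + 45) ÷ lead(D) = 21x⁴ ÷ 3x³ = 7x. Subtract (7x)·D = 21x⁴ − 63x³ + 7x² + 35x. Remainder: 27x³ − 81x² + 8x + 45.
Step 2: lead(27x³ − 81x² + 8x + 45) ÷ lead(D) = 27x³ ÷ 3x³ = 9. Subtract (9)·D = 27x³ − 81x² + 9x + 45. Remainder: −x.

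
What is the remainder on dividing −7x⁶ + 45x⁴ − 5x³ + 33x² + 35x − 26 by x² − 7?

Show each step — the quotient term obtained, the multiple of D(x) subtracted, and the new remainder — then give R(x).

Step 1: lead(−7x⁶ + 45x⁴ − 5x³ + 33x² + 35x − 26) ÷ lead(D) = −7x⁶ ÷ x² = −7x⁴. Subtract (−7x⁴)·D = −7x⁶ + 49x⁴. Remainder: −4x⁴ − 5x³ + 33x² + 35x − 26.
Step 2: lead(−4x⁴ − 5x³ + 33x² + 35x − 26) ÷ lead(D) = −4x⁴ ÷ x² = −4x². Subtract (−4x²)·D = −4x⁴ + 28x². Remainder: −5x³ + 5x² + 35x − 26.
Step 3: lead(−5x³ + 5x² + 35x − 26) ÷ lead(D) = −5x³ ÷ x² = −5x. Subtract (−5x)·D = −5x³ + 35x. Remainder: 5x² − 26.
Step 4: lead(5x² − 26) ÷ lead(D) = 5x² ÷ x² = 5. Subtract (5)·D = 5x² − 35. Remainder: 9.

R(x) = 9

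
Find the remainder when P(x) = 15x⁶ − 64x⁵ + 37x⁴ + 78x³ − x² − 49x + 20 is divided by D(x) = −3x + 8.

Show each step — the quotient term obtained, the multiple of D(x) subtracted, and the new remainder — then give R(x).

Step 1: lead(15x⁶ − 64x⁵ + 37x⁴ + 78x³ − x² − 49x + 20) ÷ lead(D) = 15x⁶ ÷ −3x = −5x⁵. Subtract (−5x⁵)·D = 15x⁶ − 40x⁵. Remainder: −24x⁵ + 37x⁴ + 78x³ − x² − 49x + 20.
Step 2: lead(−24x⁵ + 37x⁴ + 78x³ − x² − 49x + 20) ÷ lead(D) = −24x⁵ ÷ −3x = 8x⁴. Subtract (8x⁴)·D = −24x⁵ + 64x⁴. Remainder: −27x⁴ + 78x³ − x² − 49x + 20.
Step 3: lead(−27x⁴ + 78x³ − x² − 49x + 20) ÷ lead(D) = −27x⁴ ÷ −3x = 9x³. Subtract (9x³)·D = −27x⁴ + 72x³. Remainder: 6x³ − x² − 49x + 20.
Step 4: lead(6x³ − x² − 49x + 20) ÷ lead(D) = 6x³ ÷ −3x = −2x². Subtract (−2x²)·D = 6x³ − 16x². Remainder: 15x² − 49x + 20.
Step 5: lead(15x² − 49x + 20) ÷ lead(D) = 15x² ÷ −3x = −5x. Subtract (−5x)·D = 15x² − 40x. Remainder: −9x + 20.
Step 6: lead(−9x + 20) ÷ lead(D) = −9x ÷ −3x = 3. Subtract (3)·D = −9x + 24. Remainder: −4.

R(x) = −4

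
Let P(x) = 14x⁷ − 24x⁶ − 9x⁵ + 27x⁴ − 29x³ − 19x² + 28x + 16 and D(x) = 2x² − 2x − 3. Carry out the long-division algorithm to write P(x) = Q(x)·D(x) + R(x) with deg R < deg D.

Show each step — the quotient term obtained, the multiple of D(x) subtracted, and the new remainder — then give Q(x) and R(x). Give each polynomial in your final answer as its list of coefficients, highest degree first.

Step 1: lead(14x⁷ − 24x⁶ − 9x⁵ + 27x⁴ − 29x³ − 19x² + 28x + 16) ÷ lead(D) = 14x⁷ ÷ 2x² = 7x⁵. Subtract (7x⁵)·D = 14x⁷ − 14x⁶ − 21x⁵. Remainder: −10x⁶ + 12x⁵ + 27x⁴ − 29x³ − 19x² + 28x + 16.
Step 2: lead(−10x⁶ + 12x⁵ + 27x⁴ − 29x³ − 19x² + 28x + 16) ÷ lead(D) = −10x⁶ ÷ 2x² = −5x⁴. Subtract (−5x⁴)·D = −10x⁶ + 10x⁵ + 15x⁴. Remainder: 2x⁵ + 12x⁴ − 29x³ − 19x² + 28x + 16.
Step 3: lead(2x⁵ + 12x⁴ − 29x³ − 19x² + 28x + 16) ÷ lead(D) = 2x⁵ ÷ 2x² = x³. Subtract (x³)·D = 2x⁵ − 2x⁴ − 3x³. Remainder: 14x⁴ − 26x³ − 19x² + 28x + 16.
Step 4: lead(14x⁴ − 26x³ − 19x² + 28x + 16) ÷ lead(D) = 14x⁴ ÷ 2x² = 7x². Subtract (7x²)·D = 14x⁴ − 14x³ − 21x². Remainder: −12x³ + 2x² + 28x + 16.
Step 5: lead(−12x³ + 2x² + 28x + 16) ÷ lead(D) = −12x³ ÷ 2x² = −6x. Subtract (−6x)·D = −12x³ + 12x² + 18x. Remainder: −10x² + 10x + 16.
Step 6: lead(−10x² + 10x + 16) ÷ lead(D) = −10x² ÷ 2x² = −5. Subtract (−5)·D = −10x² + 10x + 15. Remainder: 1.

Q = [7, -5, 1, 7, -6, -5]; R = [1]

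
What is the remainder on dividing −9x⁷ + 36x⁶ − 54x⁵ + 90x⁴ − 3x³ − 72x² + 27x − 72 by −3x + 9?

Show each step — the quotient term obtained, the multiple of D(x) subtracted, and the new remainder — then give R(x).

R(x) = 9

Step 1: lead(−9x⁷ + 36x⁶ − 54x⁵ + 90x⁴ − 3x³ − 72x² + 27x − 72) ÷ lead(D) = −9x⁷ ÷ −3x = 3x⁶. Subtract (3x⁶)·D = −9x⁷ + 27x⁶. Remainder: 9x⁶ − 54x⁵ + 90x⁴ − 3x³ − 72x² + 27x − 72.
Step 2: lead(9x⁶ − 54x⁵ + 90x⁴ − 3x³ − 72x² + 27x − 72) ÷ lead(D) = 9x⁶ ÷ −3x = −3x⁵. Subtract (−3x⁵)·D = 9x⁶ − 27x⁵. Remainder: −27x⁵ + 90x⁴ − 3x³ − 72x² + 27x − 72.
Step 3: lead(−27x⁵ + 90x⁴ − 3x³ − 72x² + 27x − 72) ÷ lead(D) = −27x⁵ ÷ −3x = 9x⁴. Subtract (9x⁴)·D = −27x⁵ + 81x⁴. Remainder: 9x⁴ − 3x³ − 72x² + 27x − 72.
Step 4: lead(9x⁴ − 3x³ − 72x² + 27x − 72) ÷ lead(D) = 9x⁴ ÷ −3x = −3x³. Subtract (−3x³)·D = 9x⁴ − 27x³. Remainder: 24x³ − 72x² + 27x − 72.
Step 5: lead(24x³ − 72x² + 27x − 72) ÷ lead(D) = 24x³ ÷ −3x = −8x². Subtract (−8x²)·D = 24x³ − 72x². Remainder: 27x − 72.
Step 6: lead(27x − 72) ÷ lead(D) = 27x ÷ −3x = −9. Subtract (−9)·D = 27x − 81. Remainder: 9.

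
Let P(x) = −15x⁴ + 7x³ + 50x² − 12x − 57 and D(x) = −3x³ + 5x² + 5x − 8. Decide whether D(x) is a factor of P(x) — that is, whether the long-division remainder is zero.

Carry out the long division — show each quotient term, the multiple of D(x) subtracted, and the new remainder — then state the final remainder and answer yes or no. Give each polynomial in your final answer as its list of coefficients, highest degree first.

R = [-5, -2, -9], so D(x) is not a factor of P(x). no

Step 1: lead(−15x⁴ + 7x³ + 50x² − 12x − 57) ÷ lead(D) = −15x⁴ ÷ −3x³ = 5x. Subtract (5x)·D = −15x⁴ + 25x³ + 25x² − 40x. Remainder: −18x³ + 25x² + 28x − 57.
Step 2: lead(−18x³ + 25x² + 28x − 57) ÷ lead(D) = −18x³ ÷ −3x³ = 6. Subtract (6)·D = −18x³ + 30x² + 30x − 48. Remainder: −5x² − 2x − 9.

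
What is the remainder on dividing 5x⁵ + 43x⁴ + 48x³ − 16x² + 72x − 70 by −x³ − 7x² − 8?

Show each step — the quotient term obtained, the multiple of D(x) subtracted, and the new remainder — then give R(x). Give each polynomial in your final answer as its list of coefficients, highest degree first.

Step 1: lead(5x⁵ + 43x⁴ + 48x³ − 16x² + 72x − 70) ÷ lead(D) = 5x⁵ ÷ −x³ = −5x². Subtract (−5x²)·D = 5x⁵ + 35x⁴ + 40x². Remainder: 8x⁴ + 48x³ − 56x² + 72x − 70.
Step 2: lead(8x⁴ + 48x³ − 56x² + 72x − 70) ÷ lead(D) = 8x⁴ ÷ −x³ = −8x. Subtract (−8x)·D = 8x⁴ + 56x³ + 64x. Remainder: −8x³ − 56x² + 8x − 70.
Step 3: lead(−8x³ − 56x² + 8x − 70) ÷ lead(D) = −8x³ ÷ −x³ = 8. Subtract (8)·D = −8x³ − 56x² − 64. Remainder: 8x − 6.

R = [8, -6]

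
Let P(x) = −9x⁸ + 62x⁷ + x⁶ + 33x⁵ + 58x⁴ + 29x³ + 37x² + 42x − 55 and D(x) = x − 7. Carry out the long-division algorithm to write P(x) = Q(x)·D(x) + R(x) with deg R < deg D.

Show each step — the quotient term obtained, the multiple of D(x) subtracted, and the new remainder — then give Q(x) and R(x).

Step 1: lead(−9x⁸ + 62x⁷ + x⁶ + 33x⁵ + 58x⁴ + 29x³ + 37x² + 42x − 55) ÷ lead(D) = −9x⁸ ÷ x = −9x⁷. Subtract (−9x⁷)·D = −9x⁸ + 63x⁷. Remainder: −x⁷ + x⁶ + 33x⁵ + 58x⁴ + 29x³ + 37x² + 42x − 55.
Step 2: lead(−x⁷ + x⁶ + 33x⁵ + 58x⁴ + 29x³ + 37x² + 42x − 55) ÷ lead(D) = −x⁷ ÷ x = −x⁶. Subtract (−x⁶)·D = −x⁷ + 7x⁶. Remainder: −6x⁶ + 33x⁵ + 58x⁴ + 29x³ + 37x² + 42x − 55.
Step 3: lead(−6x⁶ + 33x⁵ + 58x⁴ + 29x³ + 37x² + 42x − 55) ÷ lead(D) = −6x⁶ ÷ x = −6x⁵. Subtract (−6x⁵)·D = −6x⁶ + 42x⁵. Remainder: −9x⁵ + 58x⁴ + 29x³ + 37x² + 42x − 55.
Step 4: lead(−9x⁵ + 58x⁴ + 29x³ + 37x² + 42x − 55) ÷ lead(D) = −9x⁵ ÷ x = −9x⁴. Subtract (−9x⁴)·D = −9x⁵ + 63x⁴. Remainder: −5x⁴ + 29x³ + 37x² + 42x − 55.
Step 5: lead(−5x⁴ + 29x³ + 37x² + 42x − 55) ÷ lead(D) = −5x⁴ ÷ x = −5x³. Subtract (−5x³)·D = −5x⁴ + 35x³. Remainder: −6x³ + 37x² + 42x − 55.
Step 6: lead(−6x³ + 37x² + 42x − 55) ÷ lead(D) = −6x³ ÷ x = −6x². Subtract (−6x²)·D = −6x³ + 42x². Remainder: −5x² + 42x − 55.
Step 7: lead(−5x² + 42x − 55) ÷ lead(D) = −5x² ÷ x = −5x. Subtract (−5x)·D = −5x² + 35x. Remainder: 7x − 55.
Step 8: lead(7x − 55) ÷ lead(D) = 7x ÷ x = 7. Subtract (7)·D = 7x − 49. Remainder: −6.

Q(x) = −9x⁷ − x⁶ − 6x⁵ − 9x⁴ − 5x³ − 6x² − 5x + 7; R(x) = −6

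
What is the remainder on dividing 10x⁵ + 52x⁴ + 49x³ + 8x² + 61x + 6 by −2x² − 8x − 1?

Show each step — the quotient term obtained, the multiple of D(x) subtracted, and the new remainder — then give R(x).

Step 1: lead(10x⁵ + 52x⁴ + 49x³ + 8x² + 61x + 6) ÷ lead(D) = 10x⁵ ÷ −2x² = −5x³. Subtract (−5x³)·D = 10x⁵ + 40x⁴ + 5x³. Remainder: 12x⁴ + 44x³ + 8x² + 61x + 6.
Step 2: lead(12x⁴ + 44x³ + 8x² + 61x + 6) ÷ lead(D) = 12x⁴ ÷ −2x² = −6x². Subtract (−6x²)·D = 12x⁴ + 48x³ + 6x². Remainder: −4x³ + 2x² + 61x + 6.
Step 3: lead(−4x³ + 2x² + 61x + 6) ÷ lead(D) = −4x³ ÷ −2x² = 2x. Subtract (2x)·D = −4x³ − 16x² − 2x. Remainder: 18x² + 63x + 6.
Step 4: lead(18x² + 63x + 6) ÷ lead(D) = 18x² ÷ −2x² = −9. Subtract (−9)·D = 18x² + 72x + 9. Remainder: −9x − 3.

R(x) = −9x − 3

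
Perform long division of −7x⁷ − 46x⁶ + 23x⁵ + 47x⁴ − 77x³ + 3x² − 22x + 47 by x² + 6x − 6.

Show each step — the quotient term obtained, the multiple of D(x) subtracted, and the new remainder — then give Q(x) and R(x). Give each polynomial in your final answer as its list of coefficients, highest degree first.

Q = [-7, -4, 5, -7, -5, -9]; R = [2, -7]

Step 1: lead(−7x⁷ − 46x⁶ + 23x⁵ + 47x⁴ − 77x³ + 3x² − 22x + 47) ÷ lead(D) = −7x⁷ ÷ x² = −7x⁵. Subtract (−7x⁵)·D = −7x⁷ − 42x⁶ + 42x⁵. Remainder: −4x⁶ − 19x⁵ + 47x⁴ − 77x³ + 3x² − 22x + 47.
Step 2: lead(−4x⁶ − 19x⁵ + 47x⁴ − 77x³ + 3x² − 22x + 47) ÷ lead(D) = −4x⁶ ÷ x² = −4x⁴. Subtract (−4x⁴)·D = −4x⁶ − 24x⁵ + 24x⁴. Remainder: 5x⁵ + 23x⁴ − 77x³ + 3x² − 22x + 47.
Step 3: lead(5x⁵ + 23x⁴ − 77x³ + 3x² − 22x + 47) ÷ lead(D) = 5x⁵ ÷ x² = 5x³. Subtract (5x³)·D = 5x⁵ + 30x⁴ − 30x³. Remainder: −7x⁴ − 47x³ + 3x² − 22x + 47.
Step 4: lead(−7x⁴ − 47x³ + 3x² − 22x + 47) ÷ lead(D) = −7x⁴ ÷ x² = −7x². Subtract (−7x²)·D = −7x⁴ − 42x³ + 42x². Remainder: −5x³ − 39x² − 22x + 47.
Step 5: lead(−5x³ − 39x² − 22x + 47) ÷ lead(D) = −5x³ ÷ x² = −5x. Subtract (−5x)·D = −5x³ − 30x² + 30x. Remainder: −9x² − 52x + 47.
Step 6: lead(−9x² − 52x + 47) ÷ lead(D) = −9x² ÷ x² = −9. Subtract (−9)·D = −9x² − 54x + 54. Remainder: 2x − 7.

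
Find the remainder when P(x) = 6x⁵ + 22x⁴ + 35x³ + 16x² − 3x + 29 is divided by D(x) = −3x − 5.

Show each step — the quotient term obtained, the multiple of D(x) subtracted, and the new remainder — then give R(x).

Step 1: lead(6x⁵ + 22x⁴ + 35x³ + 16x² − 3x + 29) ÷ lead(D) = 6x⁵ ÷ −3x = −2x⁴. Subtract (−2x⁴)·D = 6x⁵ + 10x⁴. Remainder: 12x⁴ + 35x³ + 16x² − 3x + 29.
Step 2: lead(12x⁴ + 35x³ + 16x² − 3x + 29) ÷ lead(D) = 12x⁴ ÷ −3x = −4x³. Subtract (−4x³)·D = 12x⁴ + 20x³. Remainder: 15x³ + 16x² − 3x + 29.
Step 3: lead(15x³ + 16x² − 3x + 29) ÷ lead(D) = 15x³ ÷ −3x = −5x². Subtract (−5x²)·D = 15x³ + 25x². Remainder: −9x² − 3x + 29.
Step 4: lead(−9x² − 3x + 29) ÷ lead(D) = −9x² ÷ −3x = 3x. Subtract (3x)·D = −9x² − 15x. Remainder: 12x + 29.
Step 5: lead(12x + 29) ÷ lead(D) = 12x ÷ −3x = −4. Subtract (−4)·D = 12x + 20. Remainder: 9.

R(x) = 9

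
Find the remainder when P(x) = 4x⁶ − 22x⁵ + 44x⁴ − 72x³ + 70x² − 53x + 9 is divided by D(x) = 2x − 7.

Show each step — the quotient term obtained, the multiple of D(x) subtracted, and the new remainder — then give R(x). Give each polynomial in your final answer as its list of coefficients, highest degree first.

R = [-5]

Step 1: lead(4x⁶ − 22x⁵ + 44x⁴ − 72x³ + 70x² − 53x + 9) ÷ lead(D) = 4x⁶ ÷ 2x = 2x⁵. Subtract (2x⁵)·D = 4x⁶ − 14x⁵. Remainder: −8x⁵ + 44x⁴ − 72x³ + 70x² − 53x + 9.
Step 2: lead(−8x⁵ + 44x⁴ − 72x³ + 70x² − 53x + 9) ÷ lead(D) = −8x⁵ ÷ 2x = −4x⁴. Subtract (−4x⁴)·D = −8x⁵ + 28x⁴. Remainder: 16x⁴ − 72x³ + 70x² − 53x + 9.
Step 3: lead(16x⁴ − 72x³ + 70x² − 53x + 9) ÷ lead(D) = 16x⁴ ÷ 2x = 8x³. Subtract (8x³)·D = 16x⁴ − 56x³. Remainder: −16x³ + 70x² − 53x + 9.
Step 4: lead(−16x³ + 70x² − 53x + 9) ÷ lead(D) = −16x³ ÷ 2x = −8x². Subtract (−8x²)·D = −16x³ + 56x². Remainder: 14x² − 53x + 9.
Step 5: lead(14x² − 53x + 9) ÷ lead(D) = 14x² ÷ 2x = 7x. Subtract (7x)·D = 14x² − 49x. Remainder: −4x + 9.
Step 6: lead(−4x + 9) ÷ lead(D) = −4x ÷ 2x = −2. Subtract (−2)·D = −4x + 14. Remainder: −5.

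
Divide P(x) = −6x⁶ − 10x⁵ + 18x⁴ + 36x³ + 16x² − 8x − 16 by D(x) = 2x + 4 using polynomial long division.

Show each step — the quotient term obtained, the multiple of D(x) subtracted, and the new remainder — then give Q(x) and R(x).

Q(x) = −3x⁵ + x⁴ + 7x³ + 4x² − 4; R(x) = 0

Step 1: lead(−6x⁶ − 10x⁵ + 18x⁴ + 36x³ + 16x² − 8x − 16) ÷ lead(D) = −6x⁶ ÷ 2x = −3x⁵. Subtract (−3x⁵)·D = −6x⁶ − 12x⁵. Remainder: 2x⁵ + 18x⁴ + 36x³ + 16x² − 8x − 16.
Step 2: lead(2x⁵ + 18x⁴ + 36x³ + 16x² − 8x − 16) ÷ lead(D) = 2x⁵ ÷ 2x = x⁴. Subtract (x⁴)·D = 2x⁵ + 4x⁴. Remainder: 14x⁴ + 36x³ + 16x² − 8x − 16.
Step 3: lead(14x⁴ + 36x³ + 16x² − 8x − 16) ÷ lead(D) = 14x⁴ ÷ 2x = 7x³. Subtract (7x³)·D = 14x⁴ + 28x³. Remainder: 8x³ + 16x² − 8x − 16.
Step 4: lead(8x³ + 16x² − 8x − 16) ÷ lead(D) = 8x³ ÷ 2x = 4x². Subtract (4x²)·D = 8x³ + 16x². Remainder: −8x − 16.
Step 5: lead(−8x − 16) ÷ lead(D) = −8x ÷ 2x = −4. Subtract (−4)·D = −8x − 16. Remainder: 0.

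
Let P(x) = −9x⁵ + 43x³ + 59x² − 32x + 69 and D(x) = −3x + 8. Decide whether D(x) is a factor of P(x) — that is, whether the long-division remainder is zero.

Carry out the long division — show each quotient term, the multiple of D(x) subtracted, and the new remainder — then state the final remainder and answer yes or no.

Step 1: lead(−9x⁵ + 43x³ + 59x² − 32x + 69) ÷ lead(D) = −9x⁵ ÷ −3x = 3x⁴. Subtract (3x⁴)·D = −9x⁵ + 24x⁴. Remainder: −24x⁴ + 43x³ + 59x² − 32x + 69.
Step 2: lead(−24x⁴ + 43x³ + 59x² − 32x + 69) ÷ lead(D) = −24x⁴ ÷ −3x = 8x³. Subtract (8x³)·D = −24x⁴ + 64x³. Remainder: −21x³ + 59x² − 32x + 69.
Step 3: lead(−21x³ + 59x² − 32x + 69) ÷ lead(D) = −21x³ ÷ −3x = 7x². Subtract (7x²)·D = −21x³ + 56x². Remainder: 3x² − 32x + 69.
Step 4: lead(3x² − 32x + 69) ÷ lead(D) = 3x² ÷ −3x = −x. Subtract (−x)·D = 3x² − 8x. Remainder: −24x + 69.
Step 5: lead(−24x + 69) ÷ lead(D) = −24x ÷ −3x = 8. Subtract (8)·D = −24x + 64. Remainder: 5.

R(x) = 5, so D(x) is not a factor of P(x). no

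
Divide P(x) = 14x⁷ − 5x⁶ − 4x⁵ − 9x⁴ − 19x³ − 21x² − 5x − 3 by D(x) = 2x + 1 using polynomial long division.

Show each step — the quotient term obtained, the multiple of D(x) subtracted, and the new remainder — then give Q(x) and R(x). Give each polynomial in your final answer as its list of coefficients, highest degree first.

Q = [7, -6, 1, -5, -7, -7, 1]; R = [-4]

Step 1: lead(14x⁷ − 5x⁶ − 4x⁵ − 9x⁴ − 19x³ − 21x² − 5x − 3) ÷ lead(D) = 14x⁷ ÷ 2x = 7x⁶. Subtract (7x⁶)·D = 14x⁷ + 7x⁶. Remainder: −12x⁶ − 4x⁵ − 9x⁴ − 19x³ − 21x² − 5x − 3.
Step 2: lead(−12x⁶ − 4x⁵ − 9x⁴ − 19x³ − 21x² − 5x − 3) ÷ lead(D) = −12x⁶ ÷ 2x = −6x⁵. Subtract (−6x⁵)·D = −12x⁶ − 6x⁵. Remainder: 2x⁵ − 9x⁴ − 19x³ − 21x² − 5x − 3.
Step 3: lead(2x⁵ − 9x⁴ − 19x³ − 21x² − 5x − 3) ÷ lead(D) = 2x⁵ ÷ 2x = x⁴. Subtract (x⁴)·D = 2x⁵ + x⁴. Remainder: −10x⁴ − 19x³ − 21x² − 5x − 3.
Step 4: lead(−10x⁴ − 19x³ − 21x² − 5x − 3) ÷ lead(D) = −10x⁴ ÷ 2x = −5x³. Subtract (−5x³)·D = −10x⁴ − 5x³. Remainder: −14x³ − 21x² − 5x − 3.
Step 5: lead(−14x³ − 21x² − 5x − 3) ÷ lead(D) = −14x³ ÷ 2x = −7x². Subtract (−7x²)·D = −14x³ − 7x². Remainder: −14x² − 5x − 3.
Step 6: lead(−14x² − 5x − 3) ÷ lead(D) = −14x² ÷ 2x = −7x. Subtract (−7x)·D = −14x² − 7x. Remainder: 2x − 3.
Step 7: lead(2x − 3) ÷ lead(D) = 2x ÷ 2x = 1. Subtract (1)·D = 2x + 1. Remainder: −4.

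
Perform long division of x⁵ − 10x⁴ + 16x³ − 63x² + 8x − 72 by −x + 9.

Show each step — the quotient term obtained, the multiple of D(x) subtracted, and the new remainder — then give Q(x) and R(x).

Step 1: lead(x⁵ − 10x⁴ + 16x³ − 63x² + 8x − 72) ÷ lead(D) = x⁵ ÷ −x = −x⁴. Subtract (−x⁴)·D = x⁵ − 9x⁴. Remainder: −x⁴ + 16x³ − 63x² + 8x − 72.
Step 2: lead(−x⁴ + 16x³ − 63x² + 8x − 72) ÷ lead(D) = −x⁴ ÷ −x = x³. Subtract (x³)·D = −x⁴ + 9x³. Remainder: 7x³ − 63x² + 8x − 72.
Step 3: lead(7x³ − 63x² + 8x − 72) ÷ lead(D) = 7x³ ÷ −x = −7x². Subtract (−7x²)·D = 7x³ − 63x². Remainder: 8x − 72.
Step 4: lead(8x − 72) ÷ lead(D) = 8x ÷ −x = −8. Subtract (−8)·D = 8x − 72. Remainder: 0.

Q(x) = −x⁴ + x³ − 7x² − 8; R(x) = 0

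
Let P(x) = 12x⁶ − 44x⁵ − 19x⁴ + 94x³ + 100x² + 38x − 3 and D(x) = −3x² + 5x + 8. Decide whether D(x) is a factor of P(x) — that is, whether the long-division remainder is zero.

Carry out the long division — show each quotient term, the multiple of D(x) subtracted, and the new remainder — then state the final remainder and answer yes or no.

Step 1: lead(12x⁶ − 44x⁵ − 19x⁴ + 94x³ + 100x² + 38x − 3) ÷ lead(D) = 12x⁶ ÷ −3x² = −4x⁴. Subtract (−4x⁴)·D = 12x⁶ − 20x⁵ − 32x⁴. Remainder: −24x⁵ + 13x⁴ + 94x³ + 100x² + 38x − 3.
Step 2: lead(−24x⁵ + 13x⁴ + 94x³ + 100x² + 38x − 3) ÷ lead(D) = −24x⁵ ÷ −3x² = 8x³. Subtract (8x³)·D = −24x⁵ + 40x⁴ + 64x³. Remainder: −27x⁴ + 30x³ + 100x² + 38x − 3.
Step 3: lead(−27x⁴ + 30x³ + 100x² + 38x − 3) ÷ lead(D) = −27x⁴ ÷ −3x² = 9x². Subtract (9x²)·D = −27x⁴ + 45x³ + 72x². Remainder: −15x³ + 28x² + 38x − 3.
Step 4: lead(−15x³ + 28x² + 38x − 3) ÷ lead(D) = −15x³ ÷ −3x² = 5x. Subtract (5x)·D = −15x³ + 25x² + 40x. Remainder: 3x² − 2x − 3.
Step 5: lead(3x² − 2x − 3) ÷ lead(D) = 3x² ÷ −3x² = −1. Subtract (−1)·D = 3x² − 5x − 8. Remainder: 3x + 5.

R(x) = 3x + 5, so D(x) is not a factor of P(x). no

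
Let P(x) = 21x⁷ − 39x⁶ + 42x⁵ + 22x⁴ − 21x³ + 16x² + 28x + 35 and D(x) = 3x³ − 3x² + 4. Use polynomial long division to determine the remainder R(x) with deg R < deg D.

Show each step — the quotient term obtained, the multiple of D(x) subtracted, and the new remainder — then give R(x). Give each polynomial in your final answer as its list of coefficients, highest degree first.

Step 1: lead(21x⁷ − 39x⁶ + 42x⁵ + 22x⁴ − 21x³ + 16x² + 28x + 35) ÷ lead(D) = 21x⁷ ÷ 3x³ = 7x⁴. Subtract (7x⁴)·D = 21x⁷ − 21x⁶ + 28x⁴. Remainder: −18x⁶ + 42x⁵ − 6x⁴ − 21x³ + 16x² + 28x + 35.
Step 2: lead(−18x⁶ + 42x⁵ − 6x⁴ − 21x³ + 16x² + 28x + 35) ÷ lead(D) = −18x⁶ ÷ 3x³ = −6x³. Subtract (−6x³)·D = −18x⁶ + 18x⁵ − 24x³. Remainder: 24x⁵ − 6x⁴ + 3x³ + 16x² + 28x + 35.
Step 3: lead(24x⁵ − 6x⁴ + 3x³ + 16x² + 28x + 35) ÷ lead(D) = 24x⁵ ÷ 3x³ = 8x². Subtract (8x²)·D = 24x⁵ − 24x⁴ + 32x². Remainder: 18x⁴ + 3x³ − 16x² + 28x + 35.
Step 4: lead(18x⁴ + 3x³ − 16x² + 28x + 35) ÷ lead(D) = 18x⁴ ÷ 3x³ = 6x. Subtract (6x)·D = 18x⁴ − 18x³ + 24x. Remainder: 21x³ − 16x² + 4x + 35.
Step 5: lead(21x³ − 16x² + 4x + 35) ÷ lead(D) = 21x³ ÷ 3x³ = 7. Subtract (7)·D = 21x³ − 21x² + 28. Remainder: 5x² + 4x + 7.

R = [5, 4, 7]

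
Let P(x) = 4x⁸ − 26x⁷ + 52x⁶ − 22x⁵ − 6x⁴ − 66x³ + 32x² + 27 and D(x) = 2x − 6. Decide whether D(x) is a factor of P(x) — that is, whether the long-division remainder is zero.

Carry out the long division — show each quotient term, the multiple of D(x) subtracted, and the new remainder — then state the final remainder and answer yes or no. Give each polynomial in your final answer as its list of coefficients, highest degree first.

R = [-9], so D(x) is not a factor of P(x). no

Step 1: lead(4x⁸ − 26x⁷ + 52x⁶ − 22x⁵ − 6x⁴ − 66x³ + 32x² + 27) ÷ lead(D) = 4x⁸ ÷ 2x = 2x⁷. Subtract (2x⁷)·D = 4x⁸ − 12x⁷. Remainder: −14x⁷ + 52x⁶ − 22x⁵ − 6x⁴ − 66x³ + 32x² + 27.
Step 2: lead(−14x⁷ + 52x⁶ − 22x⁵ − 6x⁴ − 66x³ + 32x² + 27) ÷ lead(D) = −14x⁷ ÷ 2x = −7x⁶. Subtract (−7x⁶)·D = −14x⁷ + 42x⁶. Remainder: 10x⁶ − 22x⁵ − 6x⁴ − 66x³ + 32x² + 27.
Step 3: lead(10x⁶ − 22x⁵ − 6x⁴ − 66x³ + 32x² + 27) ÷ lead(D) = 10x⁶ ÷ 2x = 5x⁵. Subtract (5x⁵)·D = 10x⁶ − 30x⁵. Remainder: 8x⁵ − 6x⁴ − 66x³ + 32x² + 27.
Step 4: lead(8x⁵ − 6x⁴ − 66x³ + 32x² + 27) ÷ lead(D) = 8x⁵ ÷ 2x = 4x⁴. Subtract (4x⁴)·D = 8x⁵ − 24x⁴. Remainder: 18x⁴ − 66x³ + 32x² + 27.
Step 5: lead(18x⁴ − 66x³ + 32x² + 27) ÷ lead(D) = 18x⁴ ÷ 2x = 9x³. Subtract (9x³)·D = 18x⁴ − 54x³. Remainder: −12x³ + 32x² + 27.
Step 6: lead(−12x³ + 32x² + 27) ÷ lead(D) = −12x³ ÷ 2x = −6x². Subtract (−6x²)·D = −12x³ + 36x². Remainder: −4x² + 27.
Step 7: lead(−4x² + 27) ÷ lead(D) = −4x² ÷ 2x = −2x. Subtract (−2x)·D = −4x² + 12x. Remainder: −12x + 27.
Step 8: lead(−12x + 27) ÷ lead(D) = −12x ÷ 2x = −6. Subtract (−6)·D = −12x + 36. Remainder: −9.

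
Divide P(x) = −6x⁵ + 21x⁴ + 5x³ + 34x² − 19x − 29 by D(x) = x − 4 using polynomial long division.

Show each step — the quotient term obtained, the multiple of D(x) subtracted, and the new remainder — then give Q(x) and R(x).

Q(x) = −6x⁴ − 3x³ − 7x² + 6x + 5; R(x) = −9

Step 1: lead(−6x⁵ + 21x⁴ + 5x³ + 34x² − 19x − 29) ÷ lead(D) = −6x⁵ ÷ x = −6x⁴. Subtract (−6x⁴)·D = −6x⁵ + 24x⁴. Remainder: −3x⁴ + 5x³ + 34x² − 19x − 29.
Step 2: lead(−3x⁴ + 5x³ + 34x² − 19x − 29) ÷ lead(D) = −3x⁴ ÷ x = −3x³. Subtract (−3x³)·D = −3x⁴ + 12x³. Remainder: −7x³ + 34x² − 19x − 29.
Step 3: lead(−7x³ + 34x² − 19x − 29) ÷ lead(D) = −7x³ ÷ x = −7x². Subtract (−7x²)·D = −7x³ + 28x². Remainder: 6x² − 19x − 29.
Step 4: lead(6x² − 19x − 29) ÷ lead(D) = 6x² ÷ x = 6x. Subtract (6x)·D = 6x² − 24x. Remainder: 5x − 29.
Step 5: lead(5x − 29) ÷ lead(D) = 5x ÷ x = 5. Subtract (5)·D = 5x − 20. Remainder: −9.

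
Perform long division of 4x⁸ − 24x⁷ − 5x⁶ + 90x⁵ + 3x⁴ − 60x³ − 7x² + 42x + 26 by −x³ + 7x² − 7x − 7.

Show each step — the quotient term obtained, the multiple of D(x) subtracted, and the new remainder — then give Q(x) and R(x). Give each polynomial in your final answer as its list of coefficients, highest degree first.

Q = [-4, -4, 5, 1, -3, -3]; R = [5]

Step 1: lead(4x⁸ − 24x⁷ − 5x⁶ + 90x⁵ + 3x⁴ − 60x³ − 7x² + 42x + 26) ÷ lead(D) = 4x⁸ ÷ −x³ = −4x⁵. Subtract (−4x⁵)·D = 4x⁸ − 28x⁷ + 28x⁶ + 28x⁵. Remainder: 4x⁷ − 33x⁶ + 62x⁵ + 3x⁴ − 60x³ − 7x² + 42x + 26.
Step 2: lead(4x⁷ − 33x⁶ + 62x⁵ + 3x⁴ − 60x³ − 7x² + 42x + 26) ÷ lead(D) = 4x⁷ ÷ −x³ = −4x⁴. Subtract (−4x⁴)·D = 4x⁷ − 28x⁶ + 28x⁵ + 28x⁴. Remainder: −5x⁶ + 34x⁵ − 25x⁴ − 60x³ − 7x² + 42x + 26.
Step 3: lead(−5x⁶ + 34x⁵ − 25x⁴ − 60x³ − 7x² + 42x + 26) ÷ lead(D) = −5x⁶ ÷ −x³ = 5x³. Subtract (5x³)·D = −5x⁶ + 35x⁵ − 35x⁴ − 35x³. Remainder: −x⁵ + 10x⁴ − 25x³ − 7x² + 42x + 26.
Step 4: lead(−x⁵ + 10x⁴ − 25x³ − 7x² + 42x + 26) ÷ lead(D) = −x⁵ ÷ −x³ = x². Subtract (x²)·D = −x⁵ + 7x⁴ − 7x³ − 7x². Remainder: 3x⁴ − 18x³ + 42x + 26.
Step 5: lead(3x⁴ − 18x³ + 42x + 26) ÷ lead(D) = 3x⁴ ÷ −x³ = −3x. Subtract (−3x)·D = 3x⁴ − 21x³ + 21x² + 21x. Remainder: 3x³ − 21x² + 21x + 26.
Step 6: lead(3x³ − 21x² + 21x + 26) ÷ lead(D) = 3x³ ÷ −x³ = −3. Subtract (−3)·D = 3x³ − 21x² + 21x + 21. Remainder: 5.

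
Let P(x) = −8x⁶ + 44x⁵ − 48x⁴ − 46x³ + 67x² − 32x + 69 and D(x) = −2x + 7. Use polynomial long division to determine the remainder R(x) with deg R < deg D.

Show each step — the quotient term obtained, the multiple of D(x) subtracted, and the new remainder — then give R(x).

R(x) = 6

Step 1: lead(−8x⁶ + 44x⁵ − 48x⁴ − 46x³ + 67x² − 32x + 69) ÷ lead(D) = −8x⁶ ÷ −2x = 4x⁵. Subtract (4x⁵)·D = −8x⁶ + 28x⁵. Remainder: 16x⁵ − 48x⁴ − 46x³ + 67x² − 32x + 69.
Step 2: lead(16x⁵ − 48x⁴ − 46x³ + 67x² − 32x + 69) ÷ lead(D) = 16x⁵ ÷ −2x = −8x⁴. Subtract (−8x⁴)·D = 16x⁵ − 56x⁴. Remainder: 8x⁴ − 46x³ + 67x² − 32x + 69.
Step 3: lead(8x⁴ − 46x³ + 67x² − 32x + 69) ÷ lead(D) = 8x⁴ ÷ −2x = −4x³. Subtract (−4x³)·D = 8x⁴ − 28x³. Remainder: −18x³ + 67x² − 32x + 69.
Step 4: lead(−18x³ + 67x² − 32x + 69) ÷ lead(D) = −18x³ ÷ −2x = 9x². Subtract (9x²)·D = −18x³ + 63x². Remainder: 4x² − 32x + 69.
Step 5: lead(4x² − 32x + 69) ÷ lead(D) = 4x² ÷ −2x = −2x. Subtract (−2x)·D = 4x² − 14x. Remainder: −18x + 69.
Step 6: lead(−18x + 69) ÷ lead(D) = −18x ÷ −2x = 9. Subtract (9)·D = −18x + 63. Remainder: 6.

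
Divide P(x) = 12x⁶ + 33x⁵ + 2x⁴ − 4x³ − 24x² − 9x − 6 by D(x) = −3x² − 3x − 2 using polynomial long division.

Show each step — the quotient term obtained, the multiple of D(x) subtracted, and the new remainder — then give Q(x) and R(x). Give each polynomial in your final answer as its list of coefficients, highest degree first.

Step 1: lead(12x⁶ + 33x⁵ + 2x⁴ − 4x³ − 24x² − 9x − 6) ÷ lead(D) = 12x⁶ ÷ −3x² = −4x⁴. Subtract (−4x⁴)·D = 12x⁶ + 12x⁵ + 8x⁴. Remainder: 21x⁵ − 6x⁴ − 4x³ − 24x² − 9x − 6.
Step 2: lead(21x⁵ − 6x⁴ − 4x³ − 24x² − 9x − 6) ÷ lead(D) = 21x⁵ ÷ −3x² = −7x³. Subtract (−7x³)·D = 21x⁵ + 21x⁴ + 14x³. Remainder: −27x⁴ − 18x³ − 24x² − 9x − 6.
Step 3: lead(−27x⁴ − 18x³ − 24x² − 9x − 6) ÷ lead(D) = −27x⁴ ÷ −3x² = 9x². Subtract (9x²)·D = −27x⁴ − 27x³ − 18x². Remainder: 9x³ − 6x² − 9x − 6.
Step 4: lead(9x³ − 6x² − 9x − 6) ÷ lead(D) = 9x³ ÷ −3x² = −3x. Subtract (−3x)·D = 9x³ + 9x² + 6x. Remainder: −15x² − 15x − 6.
Step 5: lead(−15x² − 15x − 6) ÷ lead(D) = −15x² ÷ −3x² = 5. Subtract (5)·D = −15x² − 15x − 10. Remainder: 4.

Q = [-4, -7, 9, -3, 5]; R = [4]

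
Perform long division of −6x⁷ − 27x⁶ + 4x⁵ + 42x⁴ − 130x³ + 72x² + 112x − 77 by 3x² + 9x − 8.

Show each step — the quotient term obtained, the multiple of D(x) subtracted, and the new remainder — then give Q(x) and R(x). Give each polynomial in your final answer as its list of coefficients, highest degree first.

Step 1: lead(−6x⁷ − 27x⁶ + 4x⁵ + 42x⁴ − 130x³ + 72x² + 112x − 77) ÷ lead(D) = −6x⁷ ÷ 3x² = −2x⁵. Subtract (−2x⁵)·D = −6x⁷ − 18x⁶ + 16x⁵. Remainder: −9x⁶ − 12x⁵ + 42x⁴ − 130x³ + 72x² + 112x − 77.
Step 2: lead(−9x⁶ − 12x⁵ + 42x⁴ − 130x³ + 72x² + 112x − 77) ÷ lead(D) = −9x⁶ ÷ 3x² = −3x⁴. Subtract (−3x⁴)·D = −9x⁶ − 27x⁵ + 24x⁴. Remainder: 15x⁵ + 18x⁴ − 130x³ + 72x² + 112x − 77.
Step 3: lead(15x⁵ + 18x⁴ − 130x³ + 72x² + 112x − 77) ÷ lead(D) = 15x⁵ ÷ 3x² = 5x³. Subtract (5x³)·D = 15x⁵ + 45x⁴ − 40x³. Remainder: −27x⁴ − 90x³ + 72x² + 112x − 77.
Step 4: lead(−27x⁴ − 90x³ + 72x² + 112x − 77) ÷ lead(D) = −27x⁴ ÷ 3x² = −9x². Subtract (−9x²)·D = −27x⁴ − 81x³ + 72x². Remainder: −9x³ + 112x − 77.
Step 5: lead(−9x³ + 112x − 77) ÷ lead(D) = −9x³ ÷ 3x² = −3x. Subtract (−3x)·D = −9x³ − 27x² + 24x. Remainder: 27x² + 88x − 77.
Step 6: lead(27x² + 88x − 77) ÷ lead(D) = 27x² ÷ 3x² = 9. Subtract (9)·D = 27x² + 81x − 72. Remainder: 7x − 5.

Q = [-2, -3, 5, -9, -3, 9]; R = [7, -5]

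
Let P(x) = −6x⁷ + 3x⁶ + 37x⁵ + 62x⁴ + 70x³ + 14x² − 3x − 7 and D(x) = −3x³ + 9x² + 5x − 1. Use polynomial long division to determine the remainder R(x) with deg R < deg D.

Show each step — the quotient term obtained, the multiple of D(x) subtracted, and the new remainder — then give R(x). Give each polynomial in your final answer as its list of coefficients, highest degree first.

Step 1: lead(−6x⁷ + 3x⁶ + 37x⁵ + 62x⁴ + 70x³ + 14x² − 3x − 7) ÷ lead(D) = −6x⁷ ÷ −3x³ = 2x⁴. Subtract (2x⁴)·D = −6x⁷ + 18x⁶ + 10x⁵ − 2x⁴. Remainder: −15x⁶ + 27x⁵ + 64x⁴ + 70x³ + 14x² − 3x − 7.
Step 2: lead(−15x⁶ + 27x⁵ + 64x⁴ + 70x³ + 14x² − 3x − 7) ÷ lead(D) = −15x⁶ ÷ −3x³ = 5x³. Subtract (5x³)·D = −15x⁶ + 45x⁵ + 25x⁴ − 5x³. Remainder: −18x⁵ + 39x⁴ + 75x³ + 14x² − 3x − 7.
Step 3: lead(−18x⁵ + 39x⁴ + 75x³ + 14x² − 3x − 7) ÷ lead(D) = −18x⁵ ÷ −3x³ = 6x². Subtract (6x²)·D = −18x⁵ + 54x⁴ + 30x³ − 6x². Remainder: −15x⁴ + 45x³ + 20x² − 3x − 7.
Step 4: lead(−15x⁴ + 45x³ + 20x² − 3x − 7) ÷ lead(D) = −15x⁴ ÷ −3x³ = 5x. Subtract (5x)·D = −15x⁴ + 45x³ + 25x² − 5x. Remainder: −5x² + 2x − 7.

R = [-5, 2, -7]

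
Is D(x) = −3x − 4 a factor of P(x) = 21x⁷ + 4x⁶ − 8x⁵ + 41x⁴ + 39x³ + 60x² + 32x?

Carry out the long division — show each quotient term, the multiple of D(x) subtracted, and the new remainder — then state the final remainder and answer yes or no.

R(x) = 0, so D(x) is a factor of P(x). yes

Step 1: lead(21x⁷ + 4x⁶ − 8x⁵ + 41x⁴ + 39x³ + 60x² + 32x) ÷ lead(D) = 21x⁷ ÷ −3x = −7x⁶. Subtract (−7x⁶)·D = 21x⁷ + 28x⁶. Remainder: −24x⁶ − 8x⁵ + 41x⁴ + 39x³ + 60x² + 32x.
Step 2: lead(−24x⁶ − 8x⁵ + 41x⁴ + 39x³ + 60x² + 32x) ÷ lead(D) = −24x⁶ ÷ −3x = 8x⁵. Subtract (8x⁵)·D = −24x⁶ − 32x⁵. Remainder: 24x⁵ + 41x⁴ + 39x³ + 60x² + 32x.
Step 3: lead(24x⁵ + 41x⁴ + 39x³ + 60x² + 32x) ÷ lead(D) = 24x⁵ ÷ −3x = −8x⁴. Subtract (−8x⁴)·D = 24x⁵ + 32x⁴. Remainder: 9x⁴ + 39x³ + 60x² + 32x.
Step 4: lead(9x⁴ + 39x³ + 60x² + 32x) ÷ lead(D) = 9x⁴ ÷ −3x = −3x³. Subtract (−3x³)·D = 9x⁴ + 12x³. Remainder: 27x³ + 60x² + 32x.
Step 5: lead(27x³ + 60x² + 32x) ÷ lead(D) = 27x³ ÷ −3x = −9x². Subtract (−9x²)·D = 27x³ + 36x². Remainder: 24x² + 32x.
Step 6: lead(24x² + 32x) ÷ lead(D) = 24x² ÷ −3x = −8x. Subtract (−8x)·D = 24x² + 32x. Remainder: 0.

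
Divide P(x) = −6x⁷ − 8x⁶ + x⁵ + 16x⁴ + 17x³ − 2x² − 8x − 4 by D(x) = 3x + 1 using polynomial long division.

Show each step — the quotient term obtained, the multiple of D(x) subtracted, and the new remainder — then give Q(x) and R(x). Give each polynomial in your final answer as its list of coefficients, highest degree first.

Step 1: lead(−6x⁷ − 8x⁶ + x⁵ + 16x⁴ + 17x³ − 2x² − 8x − 4) ÷ lead(D) = −6x⁷ ÷ 3x = −2x⁶. Subtract (−2x⁶)·D = −6x⁷ − 2x⁶. Remainder: −6x⁶ + x⁵ + 16x⁴ + 17x³ − 2x² − 8x − 4.
Step 2: lead(−6x⁶ + x⁵ + 16x⁴ + 17x³ − 2x² − 8x − 4) ÷ lead(D) = −6x⁶ ÷ 3x = −2x⁵. Subtract (−2x⁵)·D = −6x⁶ − 2x⁵. Remainder: 3x⁵ + 16x⁴ + 17x³ − 2x² − 8x − 4.
Step 3: lead(3x⁵ + 16x⁴ + 17x³ − 2x² − 8x − 4) ÷ lead(D) = 3x⁵ ÷ 3x = x⁴. Subtract (x⁴)·D = 3x⁵ + x⁴. Remainder: 15x⁴ + 17x³ − 2x² − 8x − 4.
Step 4: lead(15x⁴ + 17x³ − 2x² − 8x − 4) ÷ lead(D) = 15x⁴ ÷ 3x = 5x³. Subtract (5x³)·D = 15x⁴ + 5x³. Remainder: 12x³ − 2x² − 8x − 4.
Step 5: lead(12x³ − 2x² − 8x − 4) ÷ lead(D) = 12x³ ÷ 3x = 4x². Subtract (4x²)·D = 12x³ + 4x². Remainder: −6x² − 8x − 4.
Step 6: lead(−6x² − 8x − 4) ÷ lead(D) = −6x² ÷ 3x = −2x. Subtract (−2x)·D = −6x² − 2x. Remainder: −6x − 4.
Step 7: lead(−6x − 4) ÷ lead(D) = −6x ÷ 3x = −2. Subtract (−2)·D = −6x − 2. Remainder: −2.

Q = [-2, -2, 1, 5, 4, -2, -2]; R = [-2]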